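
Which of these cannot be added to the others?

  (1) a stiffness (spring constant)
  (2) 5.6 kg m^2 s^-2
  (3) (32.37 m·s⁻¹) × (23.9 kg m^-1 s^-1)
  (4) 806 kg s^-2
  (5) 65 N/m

(2)

Expand each in SI base units:
  (1) [stiffness (spring constant)] = kg·s⁻²
  (2) kg·m²·s⁻²
  (3) [m·s⁻¹] · [kg·m⁻¹·s⁻¹] = kg·s⁻²
  (4) kg·s⁻²
  (5) N·m⁻¹ = kg·m·s⁻²·m⁻¹ = kg·s⁻²
All reduce to kg·s⁻² except (2), which is kg·m²·s⁻².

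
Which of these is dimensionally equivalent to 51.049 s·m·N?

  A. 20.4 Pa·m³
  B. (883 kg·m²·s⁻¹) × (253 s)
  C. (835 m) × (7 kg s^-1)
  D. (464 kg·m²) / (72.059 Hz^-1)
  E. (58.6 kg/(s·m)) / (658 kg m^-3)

D.

Reference: N·m·s = kg·m·s⁻²·m·s = kg·m²·s⁻¹.
Each option:
  A. Pa·m³ = N·m⁻²·m³ = kg·m²·s⁻²
  B. [kg·m²·s⁻¹] · [s] = kg·m²
  C. [m] · [kg·s⁻¹] = kg·m·s⁻¹
  D. [kg·m²] / [s] = kg·m²·s⁻¹  ← same
  E. [kg·m⁻¹·s⁻¹] / [kg·m⁻³] = m²·s⁻¹
Only D. matches kg·m²·s⁻¹.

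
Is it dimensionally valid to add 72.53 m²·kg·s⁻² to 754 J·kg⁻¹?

No

Reduce each to base SI dimensions:
  72.53 m²·kg·s⁻²:  kg·m²·s⁻²
  754 J·kg⁻¹:  J·kg⁻¹ = N·m·kg⁻¹ = m²·s⁻²
kg·m²·s⁻² ≠ m²·s⁻², so they cannot be added.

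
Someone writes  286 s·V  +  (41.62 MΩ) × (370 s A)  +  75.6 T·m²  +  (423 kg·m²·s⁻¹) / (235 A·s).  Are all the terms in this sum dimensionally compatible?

Expand each in SI base units:
  286 s·V:  V·s = J·C⁻¹·s = kg·m²·s⁻²·A⁻¹
  (41.62 MΩ) × (370 s A):  [kg·m²·s⁻³·A⁻²] · [s·A] = kg·m²·s⁻²·A⁻¹
  75.6 T·m²:  T·m² = Wb·m⁻²·m² = kg·m²·s⁻²·A⁻¹
  (423 kg·m²·s⁻¹) / (235 A·s):  [kg·m²·s⁻¹] / [s·A] = kg·m²·s⁻²·A⁻¹
Every term reduces to kg·m²·s⁻²·A⁻¹.

Yes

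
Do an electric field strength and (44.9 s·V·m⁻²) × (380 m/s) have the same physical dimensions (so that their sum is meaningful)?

Reduce each to base SI dimensions:
  an electric field strength:  [electric field strength] = kg·m·s⁻³·A⁻¹
  (44.9 s·V·m⁻²) × (380 m/s):  [kg·s⁻²·A⁻¹] · [m·s⁻¹] = kg·m·s⁻³·A⁻¹
Both are kg·m·s⁻³·A⁻¹, so they have the same dimensions and can be added.

Yes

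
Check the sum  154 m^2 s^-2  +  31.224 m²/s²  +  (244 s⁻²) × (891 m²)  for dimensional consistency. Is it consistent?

Yes

Reduce each to base SI dimensions:
  154 m^2 s^-2:  m²·s⁻²
  31.224 m²/s²:  m²·s⁻²
  (244 s⁻²) × (891 m²):  [s⁻²] · [m²] = m²·s⁻²
Every term reduces to m²·s⁻².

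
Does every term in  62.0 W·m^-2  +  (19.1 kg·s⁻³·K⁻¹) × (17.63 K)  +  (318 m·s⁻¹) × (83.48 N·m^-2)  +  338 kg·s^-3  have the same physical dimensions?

Yes

Reduce each to base SI dimensions:
  62.0 W·m^-2:  W·m⁻² = J·s⁻¹·m⁻² = kg·s⁻³
  (19.1 kg·s⁻³·K⁻¹) × (17.63 K):  [kg·s⁻³·K⁻¹] · [K] = kg·s⁻³
  (318 m·s⁻¹) × (83.48 N·m^-2):  [m·s⁻¹] · [kg·m⁻¹·s⁻²] = kg·s⁻³
  338 kg·s^-3:  kg·s⁻³
Every term reduces to kg·s⁻³.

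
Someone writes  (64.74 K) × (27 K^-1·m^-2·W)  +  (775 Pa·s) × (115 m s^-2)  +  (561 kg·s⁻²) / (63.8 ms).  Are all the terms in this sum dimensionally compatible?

Yes

Expand each in SI base units:
  (64.74 K) × (27 K^-1·m^-2·W):  [K] · [kg·s⁻³·K⁻¹] = kg·s⁻³
  (775 Pa·s) × (115 m s^-2):  [kg·m⁻¹·s⁻¹] · [m·s⁻²] = kg·s⁻³
  (561 kg·s⁻²) / (63.8 ms):  [kg·s⁻²] / [s] = kg·s⁻³
Every term reduces to kg·s⁻³.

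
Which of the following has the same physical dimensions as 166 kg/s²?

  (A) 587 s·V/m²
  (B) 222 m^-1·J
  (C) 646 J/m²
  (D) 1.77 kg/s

Reference: kg·s⁻².
Each option:
  (A) V·s·m⁻² = J·C⁻¹·s·m⁻² = kg·s⁻²·A⁻¹
  (B) J·m⁻¹ = N·m·m⁻¹ = kg·m·s⁻²
  (C) J·m⁻² = N·m·m⁻² = kg·s⁻²  ← same
  (D) kg·s⁻¹
Only (C) matches kg·s⁻².

(C)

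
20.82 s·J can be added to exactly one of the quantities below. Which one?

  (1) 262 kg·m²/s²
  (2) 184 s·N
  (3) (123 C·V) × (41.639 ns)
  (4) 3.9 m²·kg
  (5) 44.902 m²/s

(3)

Reference: J·s = N·m·s = kg·m²·s⁻¹.
Each option:
  (1) kg·m²·s⁻²
  (2) N·s = kg·m·s⁻²·s = kg·m·s⁻¹
  (3) [kg·m²·s⁻²] · [s] = kg·m²·s⁻¹  ← same
  (4) kg·m²
  (5) m²·s⁻¹
Only (3) matches kg·m²·s⁻¹.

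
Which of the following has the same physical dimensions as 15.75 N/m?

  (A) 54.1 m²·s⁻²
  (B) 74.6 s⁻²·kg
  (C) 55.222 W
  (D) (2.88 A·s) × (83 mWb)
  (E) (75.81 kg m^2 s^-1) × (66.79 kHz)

Reference: N·m⁻¹ = kg·m·s⁻²·m⁻¹ = kg·s⁻².
Each option:
  (A) m²·s⁻²
  (B) kg·s⁻²  ← same
  (C) W = J·s⁻¹ = kg·m²·s⁻³
  (D) [s·A] · [kg·m²·s⁻²·A⁻¹] = kg·m²·s⁻¹
  (E) [kg·m²·s⁻¹] · [s⁻¹] = kg·m²·s⁻²
Only (B) matches kg·s⁻².

(B)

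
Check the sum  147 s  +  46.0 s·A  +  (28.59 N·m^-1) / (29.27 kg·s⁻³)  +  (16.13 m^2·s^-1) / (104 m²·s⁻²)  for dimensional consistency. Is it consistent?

Reduce each to base SI dimensions:
  147 s:  s
  46.0 s·A:  A·s = s·A
  (28.59 N·m^-1) / (29.27 kg·s⁻³):  [kg·s⁻²] / [kg·s⁻³] = s
  (16.13 m^2·s^-1) / (104 m²·s⁻²):  [m²·s⁻¹] / [m²·s⁻²] = s
The terms do not share a single dimension (s vs s·A).

No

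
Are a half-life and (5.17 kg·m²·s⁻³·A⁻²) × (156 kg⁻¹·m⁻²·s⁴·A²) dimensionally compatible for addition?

Yes

In SI base units:
  a half-life:  [half-life] = s
  (5.17 kg·m²·s⁻³·A⁻²) × (156 kg⁻¹·m⁻²·s⁴·A²):  [kg·m²·s⁻³·A⁻²] · [kg⁻¹·m⁻²·s⁴·A²] = s
Both are s, so they have the same dimensions and can be added.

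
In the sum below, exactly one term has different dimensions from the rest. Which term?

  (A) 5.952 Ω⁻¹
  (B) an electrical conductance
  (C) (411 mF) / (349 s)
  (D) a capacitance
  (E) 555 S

Reduce each to base SI dimensions:
  (A) Ω⁻¹ = (V·A⁻¹)⁻¹ = kg⁻¹·m⁻²·s³·A²
  (B) [electrical conductance] = kg⁻¹·m⁻²·s³·A²
  (C) [kg⁻¹·m⁻²·s⁴·A²] / [s] = kg⁻¹·m⁻²·s³·A²
  (D) [capacitance] = kg⁻¹·m⁻²·s⁴·A²
  (E) S = Ω⁻¹ = kg⁻¹·m⁻²·s³·A²
All reduce to kg⁻¹·m⁻²·s³·A² except (D), which is kg⁻¹·m⁻²·s⁴·A².

(D)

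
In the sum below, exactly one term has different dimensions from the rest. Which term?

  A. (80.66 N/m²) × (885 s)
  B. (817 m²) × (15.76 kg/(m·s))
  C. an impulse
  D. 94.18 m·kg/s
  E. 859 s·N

A.

Dimensions:
  A. [kg·m⁻¹·s⁻²] · [s] = kg·m⁻¹·s⁻¹
  B. [m²] · [kg·m⁻¹·s⁻¹] = kg·m·s⁻¹
  C. [impulse] = kg·m·s⁻¹
  D. kg·m·s⁻¹
  E. N·s = kg·m·s⁻²·s = kg·m·s⁻¹
All reduce to kg·m·s⁻¹ except A., which is kg·m⁻¹·s⁻¹.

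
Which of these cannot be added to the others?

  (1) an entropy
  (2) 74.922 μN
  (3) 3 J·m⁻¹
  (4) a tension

In SI base units:
  (1) [entropy] = kg·m²·s⁻²·K⁻¹
  (2) N = kg·m·s⁻²
  (3) J·m⁻¹ = N·m·m⁻¹ = kg·m·s⁻²
  (4) [tension] = kg·m·s⁻²
All reduce to kg·m·s⁻² except (1), which is kg·m²·s⁻²·K⁻¹.

(1)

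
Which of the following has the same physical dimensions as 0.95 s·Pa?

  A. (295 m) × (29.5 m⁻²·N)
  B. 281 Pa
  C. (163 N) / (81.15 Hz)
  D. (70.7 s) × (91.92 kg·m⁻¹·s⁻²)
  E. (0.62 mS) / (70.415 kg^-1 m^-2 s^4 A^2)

D.

Reference: Pa·s = N·m⁻²·s = kg·m⁻¹·s⁻¹.
Each option:
  A. [m] · [kg·m⁻¹·s⁻²] = kg·s⁻²
  B. Pa = N·m⁻² = kg·m⁻¹·s⁻²
  C. [kg·m·s⁻²] / [s⁻¹] = kg·m·s⁻¹
  D. [s] · [kg·m⁻¹·s⁻²] = kg·m⁻¹·s⁻¹  ← same
  E. [kg⁻¹·m⁻²·s³·A²] / [kg⁻¹·m⁻²·s⁴·A²] = s⁻¹
Only D. matches kg·m⁻¹·s⁻¹.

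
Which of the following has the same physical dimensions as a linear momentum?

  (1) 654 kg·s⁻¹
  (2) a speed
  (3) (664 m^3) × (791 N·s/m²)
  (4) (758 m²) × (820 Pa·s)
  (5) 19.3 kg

Reference: [linear momentum] = kg·m·s⁻¹.
Each option:
  (1) kg·s⁻¹
  (2) [speed] = m·s⁻¹
  (3) [m³] · [kg·m⁻¹·s⁻¹] = kg·m²·s⁻¹
  (4) [m²] · [kg·m⁻¹·s⁻¹] = kg·m·s⁻¹  ← same
  (5) kg
Only (4) matches kg·m·s⁻¹.

(4)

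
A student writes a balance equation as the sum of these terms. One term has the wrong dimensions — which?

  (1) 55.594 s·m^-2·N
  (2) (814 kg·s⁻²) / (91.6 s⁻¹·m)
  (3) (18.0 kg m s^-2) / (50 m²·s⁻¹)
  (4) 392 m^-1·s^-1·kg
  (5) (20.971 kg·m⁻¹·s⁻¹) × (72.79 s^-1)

Expand each in SI base units:
  (1) N·s·m⁻² = kg·m·s⁻²·s·m⁻² = kg·m⁻¹·s⁻¹
  (2) [kg·s⁻²] / [m·s⁻¹] = kg·m⁻¹·s⁻¹
  (3) [kg·m·s⁻²] / [m²·s⁻¹] = kg·m⁻¹·s⁻¹
  (4) kg·m⁻¹·s⁻¹
  (5) [kg·m⁻¹·s⁻¹] · [s⁻¹] = kg·m⁻¹·s⁻²
All reduce to kg·m⁻¹·s⁻¹ except (5), which is kg·m⁻¹·s⁻².

(5)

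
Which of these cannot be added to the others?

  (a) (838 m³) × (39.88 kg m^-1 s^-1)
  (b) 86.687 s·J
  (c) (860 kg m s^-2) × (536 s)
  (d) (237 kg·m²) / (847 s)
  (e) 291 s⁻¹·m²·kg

(c)

Dimensions:
  (a) [m³] · [kg·m⁻¹·s⁻¹] = kg·m²·s⁻¹
  (b) J·s = N·m·s = kg·m²·s⁻¹
  (c) [kg·m·s⁻²] · [s] = kg·m·s⁻¹
  (d) [kg·m²] / [s] = kg·m²·s⁻¹
  (e) kg·m²·s⁻¹
All reduce to kg·m²·s⁻¹ except (c), which is kg·m·s⁻¹.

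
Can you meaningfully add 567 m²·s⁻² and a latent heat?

Dimensions:
  567 m²·s⁻²:  m²·s⁻²
  a latent heat:  [latent heat] = m²·s⁻²
Both are m²·s⁻², so they have the same dimensions and can be added.

Yes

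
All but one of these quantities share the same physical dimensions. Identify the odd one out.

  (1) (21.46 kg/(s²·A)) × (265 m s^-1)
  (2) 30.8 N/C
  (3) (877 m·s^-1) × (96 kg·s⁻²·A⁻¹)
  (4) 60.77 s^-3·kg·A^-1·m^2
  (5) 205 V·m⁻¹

(4)

Expand each in SI base units:
  (1) [kg·s⁻²·A⁻¹] · [m·s⁻¹] = kg·m·s⁻³·A⁻¹
  (2) N·C⁻¹ = kg·m·s⁻²·(s·A)⁻¹ = kg·m·s⁻³·A⁻¹
  (3) [m·s⁻¹] · [kg·s⁻²·A⁻¹] = kg·m·s⁻³·A⁻¹
  (4) kg·m²·s⁻³·A⁻¹
  (5) V·m⁻¹ = J·C⁻¹·m⁻¹ = kg·m·s⁻³·A⁻¹
All reduce to kg·m·s⁻³·A⁻¹ except (4), which is kg·m²·s⁻³·A⁻¹.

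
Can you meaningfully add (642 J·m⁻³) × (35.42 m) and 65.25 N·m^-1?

Yes

In SI base units:
  (642 J·m⁻³) × (35.42 m):  [kg·m⁻¹·s⁻²] · [m] = kg·s⁻²
  65.25 N·m^-1:  N·m⁻¹ = kg·m·s⁻²·m⁻¹ = kg·s⁻²
Both are kg·s⁻², so they have the same dimensions and can be added.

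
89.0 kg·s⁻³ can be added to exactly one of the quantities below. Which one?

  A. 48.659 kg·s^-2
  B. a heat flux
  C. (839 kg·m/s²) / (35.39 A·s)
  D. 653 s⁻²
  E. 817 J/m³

Reference: kg·s⁻³.
Each option:
  A. kg·s⁻²
  B. [heat flux] = kg·s⁻³  ← same
  C. [kg·m·s⁻²] / [s·A] = kg·m·s⁻³·A⁻¹
  D. s⁻²
  E. J·m⁻³ = N·m·m⁻³ = kg·m⁻¹·s⁻²
Only B. matches kg·s⁻³.

B.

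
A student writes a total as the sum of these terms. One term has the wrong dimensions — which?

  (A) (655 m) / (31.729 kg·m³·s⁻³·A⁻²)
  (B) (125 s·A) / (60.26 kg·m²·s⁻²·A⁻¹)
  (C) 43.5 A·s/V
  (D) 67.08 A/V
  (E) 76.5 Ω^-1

Reduce each to base SI dimensions:
  (A) [m] / [kg·m³·s⁻³·A⁻²] = kg⁻¹·m⁻²·s³·A²
  (B) [s·A] / [kg·m²·s⁻²·A⁻¹] = kg⁻¹·m⁻²·s³·A²
  (C) A·s·V⁻¹ = A·s·(J·C⁻¹)⁻¹ = kg⁻¹·m⁻²·s⁴·A²
  (D) A·V⁻¹ = A·(J·C⁻¹)⁻¹ = kg⁻¹·m⁻²·s³·A²
  (E) Ω⁻¹ = (V·A⁻¹)⁻¹ = kg⁻¹·m⁻²·s³·A²
All reduce to kg⁻¹·m⁻²·s³·A² except (C), which is kg⁻¹·m⁻²·s⁴·A².

(C)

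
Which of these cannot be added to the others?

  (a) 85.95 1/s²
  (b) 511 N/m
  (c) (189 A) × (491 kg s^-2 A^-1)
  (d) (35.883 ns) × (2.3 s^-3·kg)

(a)

Work out the base dimensions of each:
  (a) s⁻²
  (b) N·m⁻¹ = kg·m·s⁻²·m⁻¹ = kg·s⁻²
  (c) [A] · [kg·s⁻²·A⁻¹] = kg·s⁻²
  (d) [s] · [kg·s⁻³] = kg·s⁻²
All reduce to kg·s⁻² except (a), which is s⁻².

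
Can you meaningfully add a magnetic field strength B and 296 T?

Dimensions:
  a magnetic field strength B:  [magnetic field strength B] = kg·s⁻²·A⁻¹
  296 T:  T = Wb·m⁻² = kg·s⁻²·A⁻¹
Both are kg·s⁻²·A⁻¹, so they have the same dimensions and can be added.

Yes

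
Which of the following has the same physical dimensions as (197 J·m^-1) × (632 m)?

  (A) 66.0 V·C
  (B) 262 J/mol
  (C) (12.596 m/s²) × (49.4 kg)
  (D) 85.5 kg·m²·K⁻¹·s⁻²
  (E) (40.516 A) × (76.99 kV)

(A)

Reference: [kg·m·s⁻²] · [m] = kg·m²·s⁻².
Each option:
  (A) C·V = s·A·J·C⁻¹ = kg·m²·s⁻²  ← same
  (B) J·mol⁻¹ = N·m·mol⁻¹ = kg·m²·s⁻²·mol⁻¹
  (C) [m·s⁻²] · [kg] = kg·m·s⁻²
  (D) kg·m²·s⁻²·K⁻¹
  (E) [A] · [kg·m²·s⁻³·A⁻¹] = kg·m²·s⁻³
Only (A) matches kg·m²·s⁻².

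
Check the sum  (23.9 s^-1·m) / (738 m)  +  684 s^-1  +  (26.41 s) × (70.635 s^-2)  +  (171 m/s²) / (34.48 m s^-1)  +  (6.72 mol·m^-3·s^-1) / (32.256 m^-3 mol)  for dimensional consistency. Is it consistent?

Yes

Expand each in SI base units:
  (23.9 s^-1·m) / (738 m):  [m·s⁻¹] / [m] = s⁻¹
  684 s^-1:  s⁻¹
  (26.41 s) × (70.635 s^-2):  [s] · [s⁻²] = s⁻¹
  (171 m/s²) / (34.48 m s^-1):  [m·s⁻²] / [m·s⁻¹] = s⁻¹
  (6.72 mol·m^-3·s^-1) / (32.256 m^-3 mol):  [m⁻³·s⁻¹·mol] / [m⁻³·mol] = s⁻¹
Every term reduces to s⁻¹.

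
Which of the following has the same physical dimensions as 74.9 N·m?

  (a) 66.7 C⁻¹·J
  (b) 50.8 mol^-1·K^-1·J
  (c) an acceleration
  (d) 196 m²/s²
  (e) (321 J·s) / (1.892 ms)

(e)

Reference: N·m = kg·m·s⁻²·m = kg·m²·s⁻².
Each option:
  (a) J·C⁻¹ = N·m·(s·A)⁻¹ = kg·m²·s⁻³·A⁻¹
  (b) J·mol⁻¹·K⁻¹ = N·m·mol⁻¹·K⁻¹ = kg·m²·s⁻²·K⁻¹·mol⁻¹
  (c) [acceleration] = m·s⁻²
  (d) m²·s⁻²
  (e) [kg·m²·s⁻¹] / [s] = kg·m²·s⁻²  ← same
Only (e) matches kg·m²·s⁻².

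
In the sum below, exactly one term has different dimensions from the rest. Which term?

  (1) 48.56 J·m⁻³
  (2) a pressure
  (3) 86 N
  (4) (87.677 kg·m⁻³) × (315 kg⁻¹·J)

Expand each in SI base units:
  (1) J·m⁻³ = N·m·m⁻³ = kg·m⁻¹·s⁻²
  (2) [pressure] = kg·m⁻¹·s⁻²
  (3) N = kg·m·s⁻²
  (4) [kg·m⁻³] · [m²·s⁻²] = kg·m⁻¹·s⁻²
All reduce to kg·m⁻¹·s⁻² except (3), which is kg·m·s⁻².

(3)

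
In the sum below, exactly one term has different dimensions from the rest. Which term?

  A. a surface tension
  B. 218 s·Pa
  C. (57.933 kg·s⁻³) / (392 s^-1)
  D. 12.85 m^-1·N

Dimensions:
  A. [surface tension] = kg·s⁻²
  B. Pa·s = N·m⁻²·s = kg·m⁻¹·s⁻¹
  C. [kg·s⁻³] / [s⁻¹] = kg·s⁻²
  D. N·m⁻¹ = kg·m·s⁻²·m⁻¹ = kg·s⁻²
All reduce to kg·s⁻² except B., which is kg·m⁻¹·s⁻¹.

B.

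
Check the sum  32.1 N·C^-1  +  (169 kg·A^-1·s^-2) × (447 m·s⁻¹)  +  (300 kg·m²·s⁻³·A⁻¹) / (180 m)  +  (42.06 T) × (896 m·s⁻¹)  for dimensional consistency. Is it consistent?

Expand each in SI base units:
  32.1 N·C^-1:  N·C⁻¹ = kg·m·s⁻²·(s·A)⁻¹ = kg·m·s⁻³·A⁻¹
  (169 kg·A^-1·s^-2) × (447 m·s⁻¹):  [kg·s⁻²·A⁻¹] · [m·s⁻¹] = kg·m·s⁻³·A⁻¹
  (300 kg·m²·s⁻³·A⁻¹) / (180 m):  [kg·m²·s⁻³·A⁻¹] / [m] = kg·m·s⁻³·A⁻¹
  (42.06 T) × (896 m·s⁻¹):  [kg·s⁻²·A⁻¹] · [m·s⁻¹] = kg·m·s⁻³·A⁻¹
Every term reduces to kg·m·s⁻³·A⁻¹.

Yes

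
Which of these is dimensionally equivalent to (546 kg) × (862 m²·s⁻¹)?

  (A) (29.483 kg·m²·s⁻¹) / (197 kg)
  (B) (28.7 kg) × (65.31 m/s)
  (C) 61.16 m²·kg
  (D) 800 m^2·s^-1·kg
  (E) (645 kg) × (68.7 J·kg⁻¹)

Reference: [kg] · [m²·s⁻¹] = kg·m²·s⁻¹.
Each option:
  (A) [kg·m²·s⁻¹] / [kg] = m²·s⁻¹
  (B) [kg] · [m·s⁻¹] = kg·m·s⁻¹
  (C) kg·m²
  (D) kg·m²·s⁻¹  ← same
  (E) [kg] · [m²·s⁻²] = kg·m²·s⁻²
Only (D) matches kg·m²·s⁻¹.

(D)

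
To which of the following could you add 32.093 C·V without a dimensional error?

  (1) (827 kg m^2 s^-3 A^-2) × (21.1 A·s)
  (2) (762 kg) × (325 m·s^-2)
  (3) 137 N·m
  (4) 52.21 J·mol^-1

(3)

Reference: C·V = s·A·J·C⁻¹ = kg·m²·s⁻².
Each option:
  (1) [kg·m²·s⁻³·A⁻²] · [s·A] = kg·m²·s⁻²·A⁻¹
  (2) [kg] · [m·s⁻²] = kg·m·s⁻²
  (3) N·m = kg·m·s⁻²·m = kg·m²·s⁻²  ← same
  (4) J·mol⁻¹ = N·m·mol⁻¹ = kg·m²·s⁻²·mol⁻¹
Only (3) matches kg·m²·s⁻².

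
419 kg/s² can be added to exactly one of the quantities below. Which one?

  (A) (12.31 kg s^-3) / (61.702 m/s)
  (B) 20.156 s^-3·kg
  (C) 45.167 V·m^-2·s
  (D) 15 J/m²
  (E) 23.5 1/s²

Reference: kg·s⁻².
Each option:
  (A) [kg·s⁻³] / [m·s⁻¹] = kg·m⁻¹·s⁻²
  (B) kg·s⁻³
  (C) V·s·m⁻² = J·C⁻¹·s·m⁻² = kg·s⁻²·A⁻¹
  (D) J·m⁻² = N·m·m⁻² = kg·s⁻²  ← same
  (E) s⁻²
Only (D) matches kg·s⁻².

(D)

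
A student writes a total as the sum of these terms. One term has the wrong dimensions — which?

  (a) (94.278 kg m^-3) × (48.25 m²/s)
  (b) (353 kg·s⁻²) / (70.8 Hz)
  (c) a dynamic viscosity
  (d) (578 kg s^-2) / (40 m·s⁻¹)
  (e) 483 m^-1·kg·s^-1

Reduce each to base SI dimensions:
  (a) [kg·m⁻³] · [m²·s⁻¹] = kg·m⁻¹·s⁻¹
  (b) [kg·s⁻²] / [s⁻¹] = kg·s⁻¹
  (c) [dynamic viscosity] = kg·m⁻¹·s⁻¹
  (d) [kg·s⁻²] / [m·s⁻¹] = kg·m⁻¹·s⁻¹
  (e) kg·m⁻¹·s⁻¹
All reduce to kg·m⁻¹·s⁻¹ except (b), which is kg·s⁻¹.

(b)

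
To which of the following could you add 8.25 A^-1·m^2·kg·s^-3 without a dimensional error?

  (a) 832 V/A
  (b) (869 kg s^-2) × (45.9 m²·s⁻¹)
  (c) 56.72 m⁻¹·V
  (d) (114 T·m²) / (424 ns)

(d)

Reference: kg·m²·s⁻³·A⁻¹.
Each option:
  (a) V·A⁻¹ = J·C⁻¹·A⁻¹ = kg·m²·s⁻³·A⁻²
  (b) [kg·s⁻²] · [m²·s⁻¹] = kg·m²·s⁻³
  (c) V·m⁻¹ = J·C⁻¹·m⁻¹ = kg·m·s⁻³·A⁻¹
  (d) [kg·m²·s⁻²·A⁻¹] / [s] = kg·m²·s⁻³·A⁻¹  ← same
Only (d) matches kg·m²·s⁻³·A⁻¹.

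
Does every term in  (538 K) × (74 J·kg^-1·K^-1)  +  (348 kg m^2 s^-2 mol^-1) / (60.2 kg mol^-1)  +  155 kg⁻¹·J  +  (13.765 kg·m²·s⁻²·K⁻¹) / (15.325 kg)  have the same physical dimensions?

No

Reduce each to base SI dimensions:
  (538 K) × (74 J·kg^-1·K^-1):  [K] · [m²·s⁻²·K⁻¹] = m²·s⁻²
  (348 kg m^2 s^-2 mol^-1) / (60.2 kg mol^-1):  [kg·m²·s⁻²·mol⁻¹] / [kg·mol⁻¹] = m²·s⁻²
  155 kg⁻¹·J:  J·kg⁻¹ = N·m·kg⁻¹ = m²·s⁻²
  (13.765 kg·m²·s⁻²·K⁻¹) / (15.325 kg):  [kg·m²·s⁻²·K⁻¹] / [kg] = m²·s⁻²·K⁻¹
The terms do not share a single dimension (m²·s⁻² vs m²·s⁻²·K⁻¹).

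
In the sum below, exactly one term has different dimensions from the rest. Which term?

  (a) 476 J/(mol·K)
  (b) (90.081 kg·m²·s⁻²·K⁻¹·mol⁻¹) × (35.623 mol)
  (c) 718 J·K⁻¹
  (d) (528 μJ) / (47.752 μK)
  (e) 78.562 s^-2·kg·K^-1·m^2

Reduce each to base SI dimensions:
  (a) J·mol⁻¹·K⁻¹ = N·m·mol⁻¹·K⁻¹ = kg·m²·s⁻²·K⁻¹·mol⁻¹
  (b) [kg·m²·s⁻²·K⁻¹·mol⁻¹] · [mol] = kg·m²·s⁻²·K⁻¹
  (c) J·K⁻¹ = N·m·K⁻¹ = kg·m²·s⁻²·K⁻¹
  (d) [kg·m²·s⁻²] / [K] = kg·m²·s⁻²·K⁻¹
  (e) kg·m²·s⁻²·K⁻¹
All reduce to kg·m²·s⁻²·K⁻¹ except (a), which is kg·m²·s⁻²·K⁻¹·mol⁻¹.

(a)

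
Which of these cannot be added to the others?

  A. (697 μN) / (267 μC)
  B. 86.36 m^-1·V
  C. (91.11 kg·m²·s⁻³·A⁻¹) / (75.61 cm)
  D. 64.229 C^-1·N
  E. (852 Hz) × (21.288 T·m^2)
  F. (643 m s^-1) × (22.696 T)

Expand each in SI base units:
  A. [kg·m·s⁻²] / [s·A] = kg·m·s⁻³·A⁻¹
  B. V·m⁻¹ = J·C⁻¹·m⁻¹ = kg·m·s⁻³·A⁻¹
  C. [kg·m²·s⁻³·A⁻¹] / [m] = kg·m·s⁻³·A⁻¹
  D. N·C⁻¹ = kg·m·s⁻²·(s·A)⁻¹ = kg·m·s⁻³·A⁻¹
  E. [s⁻¹] · [kg·m²·s⁻²·A⁻¹] = kg·m²·s⁻³·A⁻¹
  F. [m·s⁻¹] · [kg·s⁻²·A⁻¹] = kg·m·s⁻³·A⁻¹
All reduce to kg·m·s⁻³·A⁻¹ except E., which is kg·m²·s⁻³·A⁻¹.

E.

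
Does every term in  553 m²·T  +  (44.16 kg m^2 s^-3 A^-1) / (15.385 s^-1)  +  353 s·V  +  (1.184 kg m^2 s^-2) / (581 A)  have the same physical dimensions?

Reduce each to base SI dimensions:
  553 m²·T:  T·m² = Wb·m⁻²·m² = kg·m²·s⁻²·A⁻¹
  (44.16 kg m^2 s^-3 A^-1) / (15.385 s^-1):  [kg·m²·s⁻³·A⁻¹] / [s⁻¹] = kg·m²·s⁻²·A⁻¹
  353 s·V:  V·s = J·C⁻¹·s = kg·m²·s⁻²·A⁻¹
  (1.184 kg m^2 s^-2) / (581 A):  [kg·m²·s⁻²] / [A] = kg·m²·s⁻²·A⁻¹
Every term reduces to kg·m²·s⁻²·A⁻¹.

Yes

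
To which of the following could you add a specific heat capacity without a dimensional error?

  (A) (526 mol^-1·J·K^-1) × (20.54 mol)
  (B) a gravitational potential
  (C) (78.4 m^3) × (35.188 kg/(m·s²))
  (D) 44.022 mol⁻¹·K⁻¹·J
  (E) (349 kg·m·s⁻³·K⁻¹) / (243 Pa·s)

Reference: [specific heat capacity] = m²·s⁻²·K⁻¹.
Each option:
  (A) [kg·m²·s⁻²·K⁻¹·mol⁻¹] · [mol] = kg·m²·s⁻²·K⁻¹
  (B) [gravitational potential] = m²·s⁻²
  (C) [m³] · [kg·m⁻¹·s⁻²] = kg·m²·s⁻²
  (D) J·mol⁻¹·K⁻¹ = N·m·mol⁻¹·K⁻¹ = kg·m²·s⁻²·K⁻¹·mol⁻¹
  (E) [kg·m·s⁻³·K⁻¹] / [kg·m⁻¹·s⁻¹] = m²·s⁻²·K⁻¹  ← same
Only (E) matches m²·s⁻²·K⁻¹.

(E)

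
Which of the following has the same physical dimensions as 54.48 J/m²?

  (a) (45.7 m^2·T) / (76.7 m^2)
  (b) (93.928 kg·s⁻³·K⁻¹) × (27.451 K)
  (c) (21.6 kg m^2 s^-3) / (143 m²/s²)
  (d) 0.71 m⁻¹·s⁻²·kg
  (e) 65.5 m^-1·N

Reference: J·m⁻² = N·m·m⁻² = kg·s⁻².
Each option:
  (a) [kg·m²·s⁻²·A⁻¹] / [m²] = kg·s⁻²·A⁻¹
  (b) [kg·s⁻³·K⁻¹] · [K] = kg·s⁻³
  (c) [kg·m²·s⁻³] / [m²·s⁻²] = kg·s⁻¹
  (d) kg·m⁻¹·s⁻²
  (e) N·m⁻¹ = kg·m·s⁻²·m⁻¹ = kg·s⁻²  ← same
Only (e) matches kg·s⁻².

(e)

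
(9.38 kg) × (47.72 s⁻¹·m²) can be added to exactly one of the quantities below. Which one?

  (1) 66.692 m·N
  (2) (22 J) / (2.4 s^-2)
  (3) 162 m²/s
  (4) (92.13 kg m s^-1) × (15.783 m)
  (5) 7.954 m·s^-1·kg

Reference: [kg] · [m²·s⁻¹] = kg·m²·s⁻¹.
Each option:
  (1) N·m = kg·m·s⁻²·m = kg·m²·s⁻²
  (2) [kg·m²·s⁻²] / [s⁻²] = kg·m²
  (3) m²·s⁻¹
  (4) [kg·m·s⁻¹] · [m] = kg·m²·s⁻¹  ← same
  (5) kg·m·s⁻¹
Only (4) matches kg·m²·s⁻¹.

(4)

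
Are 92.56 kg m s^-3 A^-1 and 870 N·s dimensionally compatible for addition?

Dimensions:
  92.56 kg m s^-3 A^-1:  kg·m·s⁻³·A⁻¹
  870 N·s:  N·s = kg·m·s⁻²·s = kg·m·s⁻¹
kg·m·s⁻³·A⁻¹ ≠ kg·m·s⁻¹, so they cannot be added.

No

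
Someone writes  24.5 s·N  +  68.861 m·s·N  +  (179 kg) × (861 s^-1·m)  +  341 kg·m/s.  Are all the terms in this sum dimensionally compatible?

No

Dimensions:
  24.5 s·N:  N·s = kg·m·s⁻²·s = kg·m·s⁻¹
  68.861 m·s·N:  N·m·s = kg·m·s⁻²·m·s = kg·m²·s⁻¹
  (179 kg) × (861 s^-1·m):  [kg] · [m·s⁻¹] = kg·m·s⁻¹
  341 kg·m/s:  kg·m·s⁻¹
The terms do not share a single dimension (kg·m²·s⁻¹ vs kg·m·s⁻¹).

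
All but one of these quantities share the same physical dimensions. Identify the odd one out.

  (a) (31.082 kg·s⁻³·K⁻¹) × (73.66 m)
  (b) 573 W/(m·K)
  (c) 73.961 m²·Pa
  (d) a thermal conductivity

Work out the base dimensions of each:
  (a) [kg·s⁻³·K⁻¹] · [m] = kg·m·s⁻³·K⁻¹
  (b) W·m⁻¹·K⁻¹ = J·s⁻¹·m⁻¹·K⁻¹ = kg·m·s⁻³·K⁻¹
  (c) Pa·m² = N·m⁻²·m² = kg·m·s⁻²
  (d) [thermal conductivity] = kg·m·s⁻³·K⁻¹
All reduce to kg·m·s⁻³·K⁻¹ except (c), which is kg·m·s⁻².

(c)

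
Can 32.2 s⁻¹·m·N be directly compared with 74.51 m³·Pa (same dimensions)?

No

Expand each in SI base units:
  32.2 s⁻¹·m·N:  N·m·s⁻¹ = kg·m·s⁻²·m·s⁻¹ = kg·m²·s⁻³
  74.51 m³·Pa:  Pa·m³ = N·m⁻²·m³ = kg·m²·s⁻²
kg·m²·s⁻³ ≠ kg·m²·s⁻², so they cannot be added.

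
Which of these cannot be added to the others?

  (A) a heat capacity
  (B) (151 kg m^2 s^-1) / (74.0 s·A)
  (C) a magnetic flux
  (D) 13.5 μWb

In SI base units:
  (A) [heat capacity] = kg·m²·s⁻²·K⁻¹
  (B) [kg·m²·s⁻¹] / [s·A] = kg·m²·s⁻²·A⁻¹
  (C) [magnetic flux] = kg·m²·s⁻²·A⁻¹
  (D) Wb = V·s = kg·m²·s⁻²·A⁻¹
All reduce to kg·m²·s⁻²·A⁻¹ except (A), which is kg·m²·s⁻²·K⁻¹.

(A)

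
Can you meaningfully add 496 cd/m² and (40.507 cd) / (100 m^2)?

Yes

Expand each in SI base units:
  496 cd/m²:  cd·m⁻² = m⁻²·cd
  (40.507 cd) / (100 m^2):  [cd] / [m²] = m⁻²·cd
Both are m⁻²·cd, so they have the same dimensions and can be added.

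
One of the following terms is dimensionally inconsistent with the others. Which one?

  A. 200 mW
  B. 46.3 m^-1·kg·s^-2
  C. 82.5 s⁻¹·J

B.

Dimensions:
  A. W = J·s⁻¹ = kg·m²·s⁻³
  B. kg·m⁻¹·s⁻²
  C. J·s⁻¹ = N·m·s⁻¹ = kg·m²·s⁻³
All reduce to kg·m²·s⁻³ except B., which is kg·m⁻¹·s⁻².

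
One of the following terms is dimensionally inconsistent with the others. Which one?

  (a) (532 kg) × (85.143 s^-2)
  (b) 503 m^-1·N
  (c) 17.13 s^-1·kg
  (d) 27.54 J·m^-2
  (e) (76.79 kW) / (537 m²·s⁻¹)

(c)

In SI base units:
  (a) [kg] · [s⁻²] = kg·s⁻²
  (b) N·m⁻¹ = kg·m·s⁻²·m⁻¹ = kg·s⁻²
  (c) kg·s⁻¹
  (d) J·m⁻² = N·m·m⁻² = kg·s⁻²
  (e) [kg·m²·s⁻³] / [m²·s⁻¹] = kg·s⁻²
All reduce to kg·s⁻² except (c), which is kg·s⁻¹.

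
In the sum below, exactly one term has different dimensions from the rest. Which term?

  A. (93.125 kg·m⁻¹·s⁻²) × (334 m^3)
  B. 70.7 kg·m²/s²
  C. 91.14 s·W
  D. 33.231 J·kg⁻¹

In SI base units:
  A. [kg·m⁻¹·s⁻²] · [m³] = kg·m²·s⁻²
  B. kg·m²·s⁻²
  C. W·s = J·s⁻¹·s = kg·m²·s⁻²
  D. J·kg⁻¹ = N·m·kg⁻¹ = m²·s⁻²
All reduce to kg·m²·s⁻² except D., which is m²·s⁻².

D.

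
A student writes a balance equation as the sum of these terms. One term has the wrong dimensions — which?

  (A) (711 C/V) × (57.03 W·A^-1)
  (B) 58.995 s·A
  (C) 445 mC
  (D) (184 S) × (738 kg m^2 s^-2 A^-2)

In SI base units:
  (A) [kg⁻¹·m⁻²·s⁴·A²] · [kg·m²·s⁻³·A⁻¹] = s·A
  (B) s·A
  (C) C = s·A
  (D) [kg⁻¹·m⁻²·s³·A²] · [kg·m²·s⁻²·A⁻²] = s
All reduce to s·A except (D), which is s.

(D)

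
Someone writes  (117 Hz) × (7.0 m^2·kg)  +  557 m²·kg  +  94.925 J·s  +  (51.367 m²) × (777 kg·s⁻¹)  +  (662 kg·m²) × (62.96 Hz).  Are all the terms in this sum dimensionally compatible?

No

Expand each in SI base units:
  (117 Hz) × (7.0 m^2·kg):  [s⁻¹] · [kg·m²] = kg·m²·s⁻¹
  557 m²·kg:  kg·m²
  94.925 J·s:  J·s = N·m·s = kg·m²·s⁻¹
  (51.367 m²) × (777 kg·s⁻¹):  [m²] · [kg·s⁻¹] = kg·m²·s⁻¹
  (662 kg·m²) × (62.96 Hz):  [kg·m²] · [s⁻¹] = kg·m²·s⁻¹
The terms do not share a single dimension (kg·m² vs kg·m²·s⁻¹).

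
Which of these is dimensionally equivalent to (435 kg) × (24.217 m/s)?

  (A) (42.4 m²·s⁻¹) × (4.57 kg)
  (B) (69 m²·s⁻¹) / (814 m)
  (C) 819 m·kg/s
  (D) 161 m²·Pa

(C)

Reference: [kg] · [m·s⁻¹] = kg·m·s⁻¹.
Each option:
  (A) [m²·s⁻¹] · [kg] = kg·m²·s⁻¹
  (B) [m²·s⁻¹] / [m] = m·s⁻¹
  (C) kg·m·s⁻¹  ← same
  (D) Pa·m² = N·m⁻²·m² = kg·m·s⁻²
Only (C) matches kg·m·s⁻¹.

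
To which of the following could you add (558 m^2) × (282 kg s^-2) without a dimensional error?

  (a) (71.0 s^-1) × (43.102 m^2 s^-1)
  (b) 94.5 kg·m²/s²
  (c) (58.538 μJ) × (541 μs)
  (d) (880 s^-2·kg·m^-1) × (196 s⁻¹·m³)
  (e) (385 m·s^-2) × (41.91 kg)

Reference: [m²] · [kg·s⁻²] = kg·m²·s⁻².
Each option:
  (a) [s⁻¹] · [m²·s⁻¹] = m²·s⁻²
  (b) kg·m²·s⁻²  ← same
  (c) [kg·m²·s⁻²] · [s] = kg·m²·s⁻¹
  (d) [kg·m⁻¹·s⁻²] · [m³·s⁻¹] = kg·m²·s⁻³
  (e) [m·s⁻²] · [kg] = kg·m·s⁻²
Only (b) matches kg·m²·s⁻².

(b)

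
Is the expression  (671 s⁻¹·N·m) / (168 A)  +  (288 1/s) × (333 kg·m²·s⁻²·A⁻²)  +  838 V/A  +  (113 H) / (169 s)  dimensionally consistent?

In SI base units:
  (671 s⁻¹·N·m) / (168 A):  [kg·m²·s⁻³] / [A] = kg·m²·s⁻³·A⁻¹
  (288 1/s) × (333 kg·m²·s⁻²·A⁻²):  [s⁻¹] · [kg·m²·s⁻²·A⁻²] = kg·m²·s⁻³·A⁻²
  838 V/A:  V·A⁻¹ = J·C⁻¹·A⁻¹ = kg·m²·s⁻³·A⁻²
  (113 H) / (169 s):  [kg·m²·s⁻²·A⁻²] / [s] = kg·m²·s⁻³·A⁻²
The terms do not share a single dimension (kg·m²·s⁻³·A⁻² vs kg·m²·s⁻³·A⁻¹).

No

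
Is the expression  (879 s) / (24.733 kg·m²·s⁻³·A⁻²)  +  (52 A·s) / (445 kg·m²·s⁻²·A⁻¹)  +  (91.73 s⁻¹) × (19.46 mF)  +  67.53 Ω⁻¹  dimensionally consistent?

Reduce each to base SI dimensions:
  (879 s) / (24.733 kg·m²·s⁻³·A⁻²):  [s] / [kg·m²·s⁻³·A⁻²] = kg⁻¹·m⁻²·s⁴·A²
  (52 A·s) / (445 kg·m²·s⁻²·A⁻¹):  [s·A] / [kg·m²·s⁻²·A⁻¹] = kg⁻¹·m⁻²·s³·A²
  (91.73 s⁻¹) × (19.46 mF):  [s⁻¹] · [kg⁻¹·m⁻²·s⁴·A²] = kg⁻¹·m⁻²·s³·A²
  67.53 Ω⁻¹:  Ω⁻¹ = (V·A⁻¹)⁻¹ = kg⁻¹·m⁻²·s³·A²
The terms do not share a single dimension (kg⁻¹·m⁻²·s³·A² vs kg⁻¹·m⁻²·s⁴·A²).

No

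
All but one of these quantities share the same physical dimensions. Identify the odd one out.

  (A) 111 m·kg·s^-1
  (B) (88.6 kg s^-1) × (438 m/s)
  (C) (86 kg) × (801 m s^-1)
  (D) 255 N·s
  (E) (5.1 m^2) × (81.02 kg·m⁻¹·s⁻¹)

Reduce each to base SI dimensions:
  (A) kg·m·s⁻¹
  (B) [kg·s⁻¹] · [m·s⁻¹] = kg·m·s⁻²
  (C) [kg] · [m·s⁻¹] = kg·m·s⁻¹
  (D) N·s = kg·m·s⁻²·s = kg·m·s⁻¹
  (E) [m²] · [kg·m⁻¹·s⁻¹] = kg·m·s⁻¹
All reduce to kg·m·s⁻¹ except (B), which is kg·m·s⁻².

(B)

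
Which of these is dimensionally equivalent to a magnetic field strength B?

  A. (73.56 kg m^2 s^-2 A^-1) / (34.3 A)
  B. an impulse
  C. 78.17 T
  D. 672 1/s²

Reference: [magnetic field strength B] = kg·s⁻²·A⁻¹.
Each option:
  A. [kg·m²·s⁻²·A⁻¹] / [A] = kg·m²·s⁻²·A⁻²
  B. [impulse] = kg·m·s⁻¹
  C. T = Wb·m⁻² = kg·s⁻²·A⁻¹  ← same
  D. s⁻²
Only C. matches kg·s⁻²·A⁻¹.

C.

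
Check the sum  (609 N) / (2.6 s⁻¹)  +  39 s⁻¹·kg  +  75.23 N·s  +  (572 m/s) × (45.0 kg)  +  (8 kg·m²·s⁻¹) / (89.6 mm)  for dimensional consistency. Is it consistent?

Dimensions:
  (609 N) / (2.6 s⁻¹):  [kg·m·s⁻²] / [s⁻¹] = kg·m·s⁻¹
  39 s⁻¹·kg:  kg·s⁻¹
  75.23 N·s:  N·s = kg·m·s⁻²·s = kg·m·s⁻¹
  (572 m/s) × (45.0 kg):  [m·s⁻¹] · [kg] = kg·m·s⁻¹
  (8 kg·m²·s⁻¹) / (89.6 mm):  [kg·m²·s⁻¹] / [m] = kg·m·s⁻¹
The terms do not share a single dimension (kg·m·s⁻¹ vs kg·s⁻¹).

No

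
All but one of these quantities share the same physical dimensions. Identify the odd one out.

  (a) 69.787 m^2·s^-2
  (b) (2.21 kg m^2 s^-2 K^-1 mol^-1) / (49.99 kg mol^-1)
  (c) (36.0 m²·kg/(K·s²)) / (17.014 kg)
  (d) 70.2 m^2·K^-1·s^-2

Expand each in SI base units:
  (a) m²·s⁻²
  (b) [kg·m²·s⁻²·K⁻¹·mol⁻¹] / [kg·mol⁻¹] = m²·s⁻²·K⁻¹
  (c) [kg·m²·s⁻²·K⁻¹] / [kg] = m²·s⁻²·K⁻¹
  (d) m²·s⁻²·K⁻¹
All reduce to m²·s⁻²·K⁻¹ except (a), which is m²·s⁻².

(a)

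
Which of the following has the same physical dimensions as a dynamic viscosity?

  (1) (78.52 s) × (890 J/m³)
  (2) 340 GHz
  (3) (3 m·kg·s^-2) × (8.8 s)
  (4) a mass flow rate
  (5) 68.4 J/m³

(1)

Reference: [dynamic viscosity] = kg·m⁻¹·s⁻¹.
Each option:
  (1) [s] · [kg·m⁻¹·s⁻²] = kg·m⁻¹·s⁻¹  ← same
  (2) Hz = s⁻¹
  (3) [kg·m·s⁻²] · [s] = kg·m·s⁻¹
  (4) [mass flow rate] = kg·s⁻¹
  (5) J·m⁻³ = N·m·m⁻³ = kg·m⁻¹·s⁻²
Only (1) matches kg·m⁻¹·s⁻¹.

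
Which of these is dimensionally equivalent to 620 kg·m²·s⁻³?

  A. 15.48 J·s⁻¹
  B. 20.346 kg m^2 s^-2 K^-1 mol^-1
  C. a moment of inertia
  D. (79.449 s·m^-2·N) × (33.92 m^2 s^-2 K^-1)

A.

Reference: kg·m²·s⁻³.
Each option:
  A. J·s⁻¹ = N·m·s⁻¹ = kg·m²·s⁻³  ← same
  B. kg·m²·s⁻²·K⁻¹·mol⁻¹
  C. [moment of inertia] = kg·m²
  D. [kg·m⁻¹·s⁻¹] · [m²·s⁻²·K⁻¹] = kg·m·s⁻³·K⁻¹
Only A. matches kg·m²·s⁻³.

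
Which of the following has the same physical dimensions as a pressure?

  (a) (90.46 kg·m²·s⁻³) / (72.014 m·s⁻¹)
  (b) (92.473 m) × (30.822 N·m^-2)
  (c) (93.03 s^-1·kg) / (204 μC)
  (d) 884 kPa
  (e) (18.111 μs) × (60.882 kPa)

Reference: [pressure] = kg·m⁻¹·s⁻².
Each option:
  (a) [kg·m²·s⁻³] / [m·s⁻¹] = kg·m·s⁻²
  (b) [m] · [kg·m⁻¹·s⁻²] = kg·s⁻²
  (c) [kg·s⁻¹] / [s·A] = kg·s⁻²·A⁻¹
  (d) Pa = N·m⁻² = kg·m⁻¹·s⁻²  ← same
  (e) [s] · [kg·m⁻¹·s⁻²] = kg·m⁻¹·s⁻¹
Only (d) matches kg·m⁻¹·s⁻².

(d)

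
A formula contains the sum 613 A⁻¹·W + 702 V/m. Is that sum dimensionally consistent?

Dimensions:
  613 A⁻¹·W:  W·A⁻¹ = J·s⁻¹·A⁻¹ = kg·m²·s⁻³·A⁻¹
  702 V/m:  V·m⁻¹ = J·C⁻¹·m⁻¹ = kg·m·s⁻³·A⁻¹
kg·m²·s⁻³·A⁻¹ ≠ kg·m·s⁻³·A⁻¹, so they cannot be added.

No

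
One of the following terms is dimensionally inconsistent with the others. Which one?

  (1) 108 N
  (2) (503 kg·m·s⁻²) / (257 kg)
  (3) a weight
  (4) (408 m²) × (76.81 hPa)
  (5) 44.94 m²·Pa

Dimensions:
  (1) N = kg·m·s⁻²
  (2) [kg·m·s⁻²] / [kg] = m·s⁻²
  (3) [weight] = kg·m·s⁻²
  (4) [m²] · [kg·m⁻¹·s⁻²] = kg·m·s⁻²
  (5) Pa·m² = N·m⁻²·m² = kg·m·s⁻²
All reduce to kg·m·s⁻² except (2), which is m·s⁻².

(2)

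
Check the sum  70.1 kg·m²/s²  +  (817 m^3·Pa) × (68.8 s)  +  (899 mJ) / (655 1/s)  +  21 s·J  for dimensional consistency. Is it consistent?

Expand each in SI base units:
  70.1 kg·m²/s²:  kg·m²·s⁻²
  (817 m^3·Pa) × (68.8 s):  [kg·m²·s⁻²] · [s] = kg·m²·s⁻¹
  (899 mJ) / (655 1/s):  [kg·m²·s⁻²] / [s⁻¹] = kg·m²·s⁻¹
  21 s·J:  J·s = N·m·s = kg·m²·s⁻¹
The terms do not share a single dimension (kg·m²·s⁻² vs kg·m²·s⁻¹).

No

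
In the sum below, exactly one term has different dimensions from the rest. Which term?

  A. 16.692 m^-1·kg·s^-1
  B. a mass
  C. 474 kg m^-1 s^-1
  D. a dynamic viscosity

B.

Work out the base dimensions of each:
  A. kg·m⁻¹·s⁻¹
  B. [mass] = kg
  C. kg·m⁻¹·s⁻¹
  D. [dynamic viscosity] = kg·m⁻¹·s⁻¹
All reduce to kg·m⁻¹·s⁻¹ except B., which is kg.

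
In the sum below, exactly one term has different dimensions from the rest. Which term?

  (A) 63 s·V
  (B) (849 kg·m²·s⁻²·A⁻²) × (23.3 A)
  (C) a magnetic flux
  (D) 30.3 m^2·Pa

Reduce each to base SI dimensions:
  (A) V·s = J·C⁻¹·s = kg·m²·s⁻²·A⁻¹
  (B) [kg·m²·s⁻²·A⁻²] · [A] = kg·m²·s⁻²·A⁻¹
  (C) [magnetic flux] = kg·m²·s⁻²·A⁻¹
  (D) Pa·m² = N·m⁻²·m² = kg·m·s⁻²
All reduce to kg·m²·s⁻²·A⁻¹ except (D), which is kg·m·s⁻².

(D)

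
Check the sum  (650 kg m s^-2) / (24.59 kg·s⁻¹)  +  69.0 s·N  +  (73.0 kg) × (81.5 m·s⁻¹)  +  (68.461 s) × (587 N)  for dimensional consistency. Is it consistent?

No

Work out the base dimensions of each:
  (650 kg m s^-2) / (24.59 kg·s⁻¹):  [kg·m·s⁻²] / [kg·s⁻¹] = m·s⁻¹
  69.0 s·N:  N·s = kg·m·s⁻²·s = kg·m·s⁻¹
  (73.0 kg) × (81.5 m·s⁻¹):  [kg] · [m·s⁻¹] = kg·m·s⁻¹
  (68.461 s) × (587 N):  [s] · [kg·m·s⁻²] = kg·m·s⁻¹
The terms do not share a single dimension (kg·m·s⁻¹ vs m·s⁻¹).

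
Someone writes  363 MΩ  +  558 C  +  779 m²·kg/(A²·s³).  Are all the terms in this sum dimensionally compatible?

No

Expand each in SI base units:
  363 MΩ:  Ω = V·A⁻¹ = kg·m²·s⁻³·A⁻²
  558 C:  C = s·A
  779 m²·kg/(A²·s³):  kg·m²·s⁻³·A⁻²
The terms do not share a single dimension (kg·m²·s⁻³·A⁻² vs s·A).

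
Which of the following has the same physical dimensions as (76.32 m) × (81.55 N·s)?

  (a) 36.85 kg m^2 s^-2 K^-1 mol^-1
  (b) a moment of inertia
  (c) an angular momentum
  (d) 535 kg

(c)

Reference: [m] · [kg·m·s⁻¹] = kg·m²·s⁻¹.
Each option:
  (a) kg·m²·s⁻²·K⁻¹·mol⁻¹
  (b) [moment of inertia] = kg·m²
  (c) [angular momentum] = kg·m²·s⁻¹  ← same
  (d) kg
Only (c) matches kg·m²·s⁻¹.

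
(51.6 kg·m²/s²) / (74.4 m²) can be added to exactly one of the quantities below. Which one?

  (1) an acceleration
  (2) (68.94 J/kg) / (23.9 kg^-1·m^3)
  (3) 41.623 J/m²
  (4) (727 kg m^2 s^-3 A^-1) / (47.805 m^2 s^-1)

(3)

Reference: [kg·m²·s⁻²] / [m²] = kg·s⁻².
Each option:
  (1) [acceleration] = m·s⁻²
  (2) [m²·s⁻²] / [kg⁻¹·m³] = kg·m⁻¹·s⁻²
  (3) J·m⁻² = N·m·m⁻² = kg·s⁻²  ← same
  (4) [kg·m²·s⁻³·A⁻¹] / [m²·s⁻¹] = kg·s⁻²·A⁻¹
Only (3) matches kg·s⁻².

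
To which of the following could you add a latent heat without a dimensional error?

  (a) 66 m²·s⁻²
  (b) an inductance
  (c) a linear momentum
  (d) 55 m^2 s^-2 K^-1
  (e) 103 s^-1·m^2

(a)

Reference: [latent heat] = m²·s⁻².
Each option:
  (a) m²·s⁻²  ← same
  (b) [inductance] = kg·m²·s⁻²·A⁻²
  (c) [linear momentum] = kg·m·s⁻¹
  (d) m²·s⁻²·K⁻¹
  (e) m²·s⁻¹
Only (a) matches m²·s⁻².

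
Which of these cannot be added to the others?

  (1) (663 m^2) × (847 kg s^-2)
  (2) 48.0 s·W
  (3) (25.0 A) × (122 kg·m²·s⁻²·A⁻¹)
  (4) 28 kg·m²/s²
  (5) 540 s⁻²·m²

(5)

In SI base units:
  (1) [m²] · [kg·s⁻²] = kg·m²·s⁻²
  (2) W·s = J·s⁻¹·s = kg·m²·s⁻²
  (3) [A] · [kg·m²·s⁻²·A⁻¹] = kg·m²·s⁻²
  (4) kg·m²·s⁻²
  (5) m²·s⁻²
All reduce to kg·m²·s⁻² except (5), which is m²·s⁻².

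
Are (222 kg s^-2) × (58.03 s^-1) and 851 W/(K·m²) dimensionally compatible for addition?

No

Dimensions:
  (222 kg s^-2) × (58.03 s^-1):  [kg·s⁻²] · [s⁻¹] = kg·s⁻³
  851 W/(K·m²):  W·m⁻²·K⁻¹ = J·s⁻¹·m⁻²·K⁻¹ = kg·s⁻³·K⁻¹
kg·s⁻³ ≠ kg·s⁻³·K⁻¹, so they cannot be added.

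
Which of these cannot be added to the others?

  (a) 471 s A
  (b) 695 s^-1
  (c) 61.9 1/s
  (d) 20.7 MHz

Expand each in SI base units:
  (a) s·A
  (b) s⁻¹
  (c) s⁻¹
  (d) Hz = s⁻¹
All reduce to s⁻¹ except (a), which is s·A.

(a)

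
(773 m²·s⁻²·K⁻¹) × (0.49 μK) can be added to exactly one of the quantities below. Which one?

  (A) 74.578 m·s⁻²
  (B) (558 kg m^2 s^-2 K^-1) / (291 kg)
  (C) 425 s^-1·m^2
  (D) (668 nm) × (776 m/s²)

(D)

Reference: [m²·s⁻²·K⁻¹] · [K] = m²·s⁻².
Each option:
  (A) m·s⁻²
  (B) [kg·m²·s⁻²·K⁻¹] / [kg] = m²·s⁻²·K⁻¹
  (C) m²·s⁻¹
  (D) [m] · [m·s⁻²] = m²·s⁻²  ← same
Only (D) matches m²·s⁻².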